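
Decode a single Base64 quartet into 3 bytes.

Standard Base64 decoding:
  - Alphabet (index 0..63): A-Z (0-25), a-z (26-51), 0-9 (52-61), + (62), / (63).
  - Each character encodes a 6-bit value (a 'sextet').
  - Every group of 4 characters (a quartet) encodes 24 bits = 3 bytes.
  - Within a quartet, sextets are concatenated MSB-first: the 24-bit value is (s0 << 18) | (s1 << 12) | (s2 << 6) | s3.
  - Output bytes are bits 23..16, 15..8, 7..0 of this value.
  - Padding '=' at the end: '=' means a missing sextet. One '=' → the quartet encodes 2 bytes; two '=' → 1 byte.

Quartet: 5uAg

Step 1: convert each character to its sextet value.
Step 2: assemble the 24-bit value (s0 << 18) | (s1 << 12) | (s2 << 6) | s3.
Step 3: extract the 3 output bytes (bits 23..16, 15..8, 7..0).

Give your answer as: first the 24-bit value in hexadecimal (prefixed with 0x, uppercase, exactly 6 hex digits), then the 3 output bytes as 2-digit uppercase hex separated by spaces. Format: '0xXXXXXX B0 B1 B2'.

Answer: 0xE6E020 E6 E0 20

Derivation:
Sextets: 5=57, u=46, A=0, g=32
24-bit: (57<<18) | (46<<12) | (0<<6) | 32
      = 0xE40000 | 0x02E000 | 0x000000 | 0x000020
      = 0xE6E020
Bytes: (v>>16)&0xFF=E6, (v>>8)&0xFF=E0, v&0xFF=20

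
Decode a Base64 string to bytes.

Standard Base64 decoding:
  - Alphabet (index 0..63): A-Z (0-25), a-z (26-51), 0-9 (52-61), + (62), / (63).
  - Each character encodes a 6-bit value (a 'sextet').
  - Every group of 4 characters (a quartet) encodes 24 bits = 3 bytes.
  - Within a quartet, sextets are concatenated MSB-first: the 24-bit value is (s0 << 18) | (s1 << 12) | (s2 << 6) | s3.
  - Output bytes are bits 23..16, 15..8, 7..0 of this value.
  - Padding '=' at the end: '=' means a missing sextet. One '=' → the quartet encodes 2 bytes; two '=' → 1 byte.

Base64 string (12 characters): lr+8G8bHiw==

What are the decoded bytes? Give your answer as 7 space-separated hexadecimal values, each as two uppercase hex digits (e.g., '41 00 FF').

Answer: 96 BF BC 1B C6 C7 8B

Derivation:
After char 0 ('l'=37): chars_in_quartet=1 acc=0x25 bytes_emitted=0
After char 1 ('r'=43): chars_in_quartet=2 acc=0x96B bytes_emitted=0
After char 2 ('+'=62): chars_in_quartet=3 acc=0x25AFE bytes_emitted=0
After char 3 ('8'=60): chars_in_quartet=4 acc=0x96BFBC -> emit 96 BF BC, reset; bytes_emitted=3
After char 4 ('G'=6): chars_in_quartet=1 acc=0x6 bytes_emitted=3
After char 5 ('8'=60): chars_in_quartet=2 acc=0x1BC bytes_emitted=3
After char 6 ('b'=27): chars_in_quartet=3 acc=0x6F1B bytes_emitted=3
After char 7 ('H'=7): chars_in_quartet=4 acc=0x1BC6C7 -> emit 1B C6 C7, reset; bytes_emitted=6
After char 8 ('i'=34): chars_in_quartet=1 acc=0x22 bytes_emitted=6
After char 9 ('w'=48): chars_in_quartet=2 acc=0x8B0 bytes_emitted=6
Padding '==': partial quartet acc=0x8B0 -> emit 8B; bytes_emitted=7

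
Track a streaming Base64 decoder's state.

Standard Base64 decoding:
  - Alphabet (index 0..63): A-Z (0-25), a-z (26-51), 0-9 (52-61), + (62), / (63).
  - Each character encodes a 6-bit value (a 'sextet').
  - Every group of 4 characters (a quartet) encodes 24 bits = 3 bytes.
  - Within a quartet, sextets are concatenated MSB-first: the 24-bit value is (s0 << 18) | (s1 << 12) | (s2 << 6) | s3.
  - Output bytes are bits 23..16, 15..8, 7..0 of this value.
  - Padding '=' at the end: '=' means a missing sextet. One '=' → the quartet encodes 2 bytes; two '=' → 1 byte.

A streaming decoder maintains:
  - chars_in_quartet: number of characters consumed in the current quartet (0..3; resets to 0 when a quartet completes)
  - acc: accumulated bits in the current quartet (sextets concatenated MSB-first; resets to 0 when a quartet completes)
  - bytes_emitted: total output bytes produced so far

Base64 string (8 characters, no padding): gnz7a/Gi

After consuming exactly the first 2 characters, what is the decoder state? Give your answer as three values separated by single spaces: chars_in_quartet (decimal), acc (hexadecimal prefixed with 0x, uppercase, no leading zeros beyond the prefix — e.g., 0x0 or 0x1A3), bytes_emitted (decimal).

Answer: 2 0x827 0

Derivation:
After char 0 ('g'=32): chars_in_quartet=1 acc=0x20 bytes_emitted=0
After char 1 ('n'=39): chars_in_quartet=2 acc=0x827 bytes_emitted=0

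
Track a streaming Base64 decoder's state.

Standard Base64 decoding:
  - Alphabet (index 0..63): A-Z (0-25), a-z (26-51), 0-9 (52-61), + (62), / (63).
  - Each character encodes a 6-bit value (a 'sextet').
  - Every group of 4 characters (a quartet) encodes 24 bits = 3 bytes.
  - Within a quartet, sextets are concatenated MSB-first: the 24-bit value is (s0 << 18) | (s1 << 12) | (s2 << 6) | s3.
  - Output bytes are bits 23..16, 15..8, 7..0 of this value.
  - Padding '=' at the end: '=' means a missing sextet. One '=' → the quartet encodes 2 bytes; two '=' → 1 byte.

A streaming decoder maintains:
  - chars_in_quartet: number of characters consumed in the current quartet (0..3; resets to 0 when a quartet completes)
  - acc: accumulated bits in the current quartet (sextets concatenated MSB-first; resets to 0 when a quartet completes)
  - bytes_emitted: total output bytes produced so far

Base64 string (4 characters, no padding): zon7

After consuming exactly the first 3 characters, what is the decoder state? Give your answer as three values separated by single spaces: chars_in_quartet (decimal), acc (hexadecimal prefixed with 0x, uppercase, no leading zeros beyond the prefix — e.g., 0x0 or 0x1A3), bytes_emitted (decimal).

After char 0 ('z'=51): chars_in_quartet=1 acc=0x33 bytes_emitted=0
After char 1 ('o'=40): chars_in_quartet=2 acc=0xCE8 bytes_emitted=0
After char 2 ('n'=39): chars_in_quartet=3 acc=0x33A27 bytes_emitted=0

Answer: 3 0x33A27 0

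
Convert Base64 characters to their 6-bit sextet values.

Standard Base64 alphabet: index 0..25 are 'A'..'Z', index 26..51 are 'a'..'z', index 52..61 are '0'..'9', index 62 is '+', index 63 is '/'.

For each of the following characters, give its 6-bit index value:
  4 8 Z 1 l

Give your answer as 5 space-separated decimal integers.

'4': 0..9 range, 52 + ord('4') − ord('0') = 56
'8': 0..9 range, 52 + ord('8') − ord('0') = 60
'Z': A..Z range, ord('Z') − ord('A') = 25
'1': 0..9 range, 52 + ord('1') − ord('0') = 53
'l': a..z range, 26 + ord('l') − ord('a') = 37

Answer: 56 60 25 53 37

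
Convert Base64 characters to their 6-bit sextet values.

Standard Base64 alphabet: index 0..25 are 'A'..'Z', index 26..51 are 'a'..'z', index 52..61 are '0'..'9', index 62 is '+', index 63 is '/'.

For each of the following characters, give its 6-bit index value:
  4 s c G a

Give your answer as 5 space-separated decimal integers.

Answer: 56 44 28 6 26

Derivation:
'4': 0..9 range, 52 + ord('4') − ord('0') = 56
's': a..z range, 26 + ord('s') − ord('a') = 44
'c': a..z range, 26 + ord('c') − ord('a') = 28
'G': A..Z range, ord('G') − ord('A') = 6
'a': a..z range, 26 + ord('a') − ord('a') = 26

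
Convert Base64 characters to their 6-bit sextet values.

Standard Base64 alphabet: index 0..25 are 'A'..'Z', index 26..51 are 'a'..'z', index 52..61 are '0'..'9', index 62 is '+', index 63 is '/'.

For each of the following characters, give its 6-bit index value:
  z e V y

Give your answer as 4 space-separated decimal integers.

Answer: 51 30 21 50

Derivation:
'z': a..z range, 26 + ord('z') − ord('a') = 51
'e': a..z range, 26 + ord('e') − ord('a') = 30
'V': A..Z range, ord('V') − ord('A') = 21
'y': a..z range, 26 + ord('y') − ord('a') = 50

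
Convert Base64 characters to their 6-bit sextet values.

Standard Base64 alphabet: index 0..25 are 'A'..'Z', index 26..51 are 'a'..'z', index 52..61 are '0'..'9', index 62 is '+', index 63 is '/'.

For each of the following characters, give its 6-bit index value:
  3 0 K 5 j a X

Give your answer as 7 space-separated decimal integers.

Answer: 55 52 10 57 35 26 23

Derivation:
'3': 0..9 range, 52 + ord('3') − ord('0') = 55
'0': 0..9 range, 52 + ord('0') − ord('0') = 52
'K': A..Z range, ord('K') − ord('A') = 10
'5': 0..9 range, 52 + ord('5') − ord('0') = 57
'j': a..z range, 26 + ord('j') − ord('a') = 35
'a': a..z range, 26 + ord('a') − ord('a') = 26
'X': A..Z range, ord('X') − ord('A') = 23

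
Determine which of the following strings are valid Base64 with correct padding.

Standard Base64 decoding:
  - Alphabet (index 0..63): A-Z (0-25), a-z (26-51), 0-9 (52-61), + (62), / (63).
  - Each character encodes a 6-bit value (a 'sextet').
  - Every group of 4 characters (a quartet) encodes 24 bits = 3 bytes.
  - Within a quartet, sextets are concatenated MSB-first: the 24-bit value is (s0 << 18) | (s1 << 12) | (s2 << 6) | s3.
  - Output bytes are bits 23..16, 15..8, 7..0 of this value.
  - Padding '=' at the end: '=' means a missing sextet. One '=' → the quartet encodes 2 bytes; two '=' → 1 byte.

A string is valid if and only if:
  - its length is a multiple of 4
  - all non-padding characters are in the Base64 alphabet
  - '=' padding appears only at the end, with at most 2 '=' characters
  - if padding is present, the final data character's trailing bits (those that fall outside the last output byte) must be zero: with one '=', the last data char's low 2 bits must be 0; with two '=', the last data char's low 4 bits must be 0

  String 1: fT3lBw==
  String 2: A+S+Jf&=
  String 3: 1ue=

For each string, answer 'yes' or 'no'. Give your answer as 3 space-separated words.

String 1: 'fT3lBw==' → valid
String 2: 'A+S+Jf&=' → invalid (bad char(s): ['&'])
String 3: '1ue=' → invalid (bad trailing bits)

Answer: yes no no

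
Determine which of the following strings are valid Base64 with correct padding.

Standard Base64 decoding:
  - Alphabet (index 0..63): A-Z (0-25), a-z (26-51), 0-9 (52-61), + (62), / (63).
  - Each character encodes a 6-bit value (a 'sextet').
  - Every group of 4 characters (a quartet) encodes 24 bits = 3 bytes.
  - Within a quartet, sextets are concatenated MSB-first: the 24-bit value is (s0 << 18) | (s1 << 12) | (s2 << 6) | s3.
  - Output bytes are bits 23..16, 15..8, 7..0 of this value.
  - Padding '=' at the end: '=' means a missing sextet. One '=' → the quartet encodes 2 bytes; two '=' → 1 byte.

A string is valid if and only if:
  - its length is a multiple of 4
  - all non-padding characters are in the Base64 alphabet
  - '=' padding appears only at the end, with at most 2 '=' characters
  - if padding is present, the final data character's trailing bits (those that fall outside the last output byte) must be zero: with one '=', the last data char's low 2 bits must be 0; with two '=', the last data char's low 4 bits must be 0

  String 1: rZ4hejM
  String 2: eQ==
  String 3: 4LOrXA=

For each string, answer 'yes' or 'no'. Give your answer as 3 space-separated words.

String 1: 'rZ4hejM' → invalid (len=7 not mult of 4)
String 2: 'eQ==' → valid
String 3: '4LOrXA=' → invalid (len=7 not mult of 4)

Answer: no yes no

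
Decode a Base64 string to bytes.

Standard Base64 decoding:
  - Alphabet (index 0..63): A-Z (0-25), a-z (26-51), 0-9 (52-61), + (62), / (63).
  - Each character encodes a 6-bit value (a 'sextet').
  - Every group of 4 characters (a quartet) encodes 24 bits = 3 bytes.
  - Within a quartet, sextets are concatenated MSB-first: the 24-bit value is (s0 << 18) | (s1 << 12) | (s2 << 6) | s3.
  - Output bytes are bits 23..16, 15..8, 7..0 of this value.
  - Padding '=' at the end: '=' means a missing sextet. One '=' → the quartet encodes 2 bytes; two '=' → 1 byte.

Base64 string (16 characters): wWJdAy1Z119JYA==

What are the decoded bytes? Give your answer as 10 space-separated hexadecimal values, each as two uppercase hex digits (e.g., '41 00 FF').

After char 0 ('w'=48): chars_in_quartet=1 acc=0x30 bytes_emitted=0
After char 1 ('W'=22): chars_in_quartet=2 acc=0xC16 bytes_emitted=0
After char 2 ('J'=9): chars_in_quartet=3 acc=0x30589 bytes_emitted=0
After char 3 ('d'=29): chars_in_quartet=4 acc=0xC1625D -> emit C1 62 5D, reset; bytes_emitted=3
After char 4 ('A'=0): chars_in_quartet=1 acc=0x0 bytes_emitted=3
After char 5 ('y'=50): chars_in_quartet=2 acc=0x32 bytes_emitted=3
After char 6 ('1'=53): chars_in_quartet=3 acc=0xCB5 bytes_emitted=3
After char 7 ('Z'=25): chars_in_quartet=4 acc=0x32D59 -> emit 03 2D 59, reset; bytes_emitted=6
After char 8 ('1'=53): chars_in_quartet=1 acc=0x35 bytes_emitted=6
After char 9 ('1'=53): chars_in_quartet=2 acc=0xD75 bytes_emitted=6
After char 10 ('9'=61): chars_in_quartet=3 acc=0x35D7D bytes_emitted=6
After char 11 ('J'=9): chars_in_quartet=4 acc=0xD75F49 -> emit D7 5F 49, reset; bytes_emitted=9
After char 12 ('Y'=24): chars_in_quartet=1 acc=0x18 bytes_emitted=9
After char 13 ('A'=0): chars_in_quartet=2 acc=0x600 bytes_emitted=9
Padding '==': partial quartet acc=0x600 -> emit 60; bytes_emitted=10

Answer: C1 62 5D 03 2D 59 D7 5F 49 60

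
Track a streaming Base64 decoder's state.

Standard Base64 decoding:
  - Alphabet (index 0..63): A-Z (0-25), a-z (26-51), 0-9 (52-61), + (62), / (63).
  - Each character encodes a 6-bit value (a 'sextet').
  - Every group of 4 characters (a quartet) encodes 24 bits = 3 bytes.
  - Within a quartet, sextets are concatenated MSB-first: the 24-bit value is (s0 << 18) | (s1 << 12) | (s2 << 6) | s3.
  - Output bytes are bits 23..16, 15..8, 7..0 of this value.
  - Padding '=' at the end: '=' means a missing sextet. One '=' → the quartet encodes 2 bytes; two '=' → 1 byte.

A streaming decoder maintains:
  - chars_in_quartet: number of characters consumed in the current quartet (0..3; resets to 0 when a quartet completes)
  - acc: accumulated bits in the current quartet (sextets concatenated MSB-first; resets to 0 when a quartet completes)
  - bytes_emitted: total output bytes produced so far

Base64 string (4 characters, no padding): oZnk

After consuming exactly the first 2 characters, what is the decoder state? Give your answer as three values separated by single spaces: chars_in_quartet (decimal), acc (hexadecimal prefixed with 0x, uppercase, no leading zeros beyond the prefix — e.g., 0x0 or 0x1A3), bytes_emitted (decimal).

After char 0 ('o'=40): chars_in_quartet=1 acc=0x28 bytes_emitted=0
After char 1 ('Z'=25): chars_in_quartet=2 acc=0xA19 bytes_emitted=0

Answer: 2 0xA19 0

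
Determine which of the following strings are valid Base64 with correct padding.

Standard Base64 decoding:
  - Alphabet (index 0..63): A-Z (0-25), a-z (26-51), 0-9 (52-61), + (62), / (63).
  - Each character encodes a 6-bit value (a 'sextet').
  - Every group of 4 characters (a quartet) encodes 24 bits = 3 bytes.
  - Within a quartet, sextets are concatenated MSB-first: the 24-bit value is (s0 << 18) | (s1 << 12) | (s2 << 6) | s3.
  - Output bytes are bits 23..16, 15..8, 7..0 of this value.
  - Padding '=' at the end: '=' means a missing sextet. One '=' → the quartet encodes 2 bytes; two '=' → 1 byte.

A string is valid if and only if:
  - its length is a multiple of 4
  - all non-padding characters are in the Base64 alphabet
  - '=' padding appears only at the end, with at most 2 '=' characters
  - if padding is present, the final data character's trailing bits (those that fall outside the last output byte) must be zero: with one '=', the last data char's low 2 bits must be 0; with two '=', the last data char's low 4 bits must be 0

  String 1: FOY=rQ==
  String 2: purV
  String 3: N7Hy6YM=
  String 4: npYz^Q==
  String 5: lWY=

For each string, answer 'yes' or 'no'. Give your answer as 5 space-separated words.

Answer: no yes yes no yes

Derivation:
String 1: 'FOY=rQ==' → invalid (bad char(s): ['=']; '=' in middle)
String 2: 'purV' → valid
String 3: 'N7Hy6YM=' → valid
String 4: 'npYz^Q==' → invalid (bad char(s): ['^'])
String 5: 'lWY=' → valid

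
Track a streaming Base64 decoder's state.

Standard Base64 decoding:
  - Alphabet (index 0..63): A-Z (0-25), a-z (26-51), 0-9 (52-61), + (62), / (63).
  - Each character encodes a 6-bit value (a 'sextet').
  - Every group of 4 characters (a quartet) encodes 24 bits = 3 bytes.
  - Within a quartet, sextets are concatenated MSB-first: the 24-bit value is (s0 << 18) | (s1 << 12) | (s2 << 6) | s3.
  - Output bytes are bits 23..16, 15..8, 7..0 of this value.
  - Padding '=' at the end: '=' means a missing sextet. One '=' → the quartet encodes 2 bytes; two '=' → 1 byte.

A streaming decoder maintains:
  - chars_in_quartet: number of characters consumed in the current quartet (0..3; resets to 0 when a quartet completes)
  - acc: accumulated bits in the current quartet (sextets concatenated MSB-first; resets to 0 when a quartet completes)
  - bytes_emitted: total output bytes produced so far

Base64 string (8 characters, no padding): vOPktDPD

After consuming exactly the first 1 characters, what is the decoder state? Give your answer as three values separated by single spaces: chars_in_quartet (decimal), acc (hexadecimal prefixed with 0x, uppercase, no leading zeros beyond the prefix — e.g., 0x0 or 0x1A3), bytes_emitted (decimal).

After char 0 ('v'=47): chars_in_quartet=1 acc=0x2F bytes_emitted=0

Answer: 1 0x2F 0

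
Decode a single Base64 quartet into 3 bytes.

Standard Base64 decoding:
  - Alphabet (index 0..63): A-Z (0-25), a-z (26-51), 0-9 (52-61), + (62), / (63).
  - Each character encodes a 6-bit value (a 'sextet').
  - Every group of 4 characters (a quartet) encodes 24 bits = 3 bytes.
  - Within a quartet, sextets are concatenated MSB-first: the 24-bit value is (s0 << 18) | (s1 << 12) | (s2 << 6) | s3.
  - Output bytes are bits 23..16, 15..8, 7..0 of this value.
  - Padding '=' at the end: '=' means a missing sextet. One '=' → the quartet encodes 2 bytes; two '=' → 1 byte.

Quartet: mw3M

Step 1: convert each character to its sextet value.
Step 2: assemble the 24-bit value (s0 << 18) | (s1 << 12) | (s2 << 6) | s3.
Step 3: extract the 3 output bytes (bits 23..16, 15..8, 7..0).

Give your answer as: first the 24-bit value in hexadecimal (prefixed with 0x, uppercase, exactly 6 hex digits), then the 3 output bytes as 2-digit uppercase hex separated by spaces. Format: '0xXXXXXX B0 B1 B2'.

Sextets: m=38, w=48, 3=55, M=12
24-bit: (38<<18) | (48<<12) | (55<<6) | 12
      = 0x980000 | 0x030000 | 0x000DC0 | 0x00000C
      = 0x9B0DCC
Bytes: (v>>16)&0xFF=9B, (v>>8)&0xFF=0D, v&0xFF=CC

Answer: 0x9B0DCC 9B 0D CC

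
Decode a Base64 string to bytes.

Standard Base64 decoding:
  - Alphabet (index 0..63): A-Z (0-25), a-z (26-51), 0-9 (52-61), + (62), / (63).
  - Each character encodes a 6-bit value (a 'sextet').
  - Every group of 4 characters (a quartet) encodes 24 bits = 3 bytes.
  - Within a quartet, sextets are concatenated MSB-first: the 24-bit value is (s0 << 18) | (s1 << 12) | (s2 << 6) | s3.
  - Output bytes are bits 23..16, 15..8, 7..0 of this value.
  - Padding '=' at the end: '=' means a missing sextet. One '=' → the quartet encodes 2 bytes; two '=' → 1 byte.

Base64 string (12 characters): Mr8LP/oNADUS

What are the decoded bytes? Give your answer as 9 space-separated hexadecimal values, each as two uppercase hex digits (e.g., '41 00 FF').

After char 0 ('M'=12): chars_in_quartet=1 acc=0xC bytes_emitted=0
After char 1 ('r'=43): chars_in_quartet=2 acc=0x32B bytes_emitted=0
After char 2 ('8'=60): chars_in_quartet=3 acc=0xCAFC bytes_emitted=0
After char 3 ('L'=11): chars_in_quartet=4 acc=0x32BF0B -> emit 32 BF 0B, reset; bytes_emitted=3
After char 4 ('P'=15): chars_in_quartet=1 acc=0xF bytes_emitted=3
After char 5 ('/'=63): chars_in_quartet=2 acc=0x3FF bytes_emitted=3
After char 6 ('o'=40): chars_in_quartet=3 acc=0xFFE8 bytes_emitted=3
After char 7 ('N'=13): chars_in_quartet=4 acc=0x3FFA0D -> emit 3F FA 0D, reset; bytes_emitted=6
After char 8 ('A'=0): chars_in_quartet=1 acc=0x0 bytes_emitted=6
After char 9 ('D'=3): chars_in_quartet=2 acc=0x3 bytes_emitted=6
After char 10 ('U'=20): chars_in_quartet=3 acc=0xD4 bytes_emitted=6
After char 11 ('S'=18): chars_in_quartet=4 acc=0x3512 -> emit 00 35 12, reset; bytes_emitted=9

Answer: 32 BF 0B 3F FA 0D 00 35 12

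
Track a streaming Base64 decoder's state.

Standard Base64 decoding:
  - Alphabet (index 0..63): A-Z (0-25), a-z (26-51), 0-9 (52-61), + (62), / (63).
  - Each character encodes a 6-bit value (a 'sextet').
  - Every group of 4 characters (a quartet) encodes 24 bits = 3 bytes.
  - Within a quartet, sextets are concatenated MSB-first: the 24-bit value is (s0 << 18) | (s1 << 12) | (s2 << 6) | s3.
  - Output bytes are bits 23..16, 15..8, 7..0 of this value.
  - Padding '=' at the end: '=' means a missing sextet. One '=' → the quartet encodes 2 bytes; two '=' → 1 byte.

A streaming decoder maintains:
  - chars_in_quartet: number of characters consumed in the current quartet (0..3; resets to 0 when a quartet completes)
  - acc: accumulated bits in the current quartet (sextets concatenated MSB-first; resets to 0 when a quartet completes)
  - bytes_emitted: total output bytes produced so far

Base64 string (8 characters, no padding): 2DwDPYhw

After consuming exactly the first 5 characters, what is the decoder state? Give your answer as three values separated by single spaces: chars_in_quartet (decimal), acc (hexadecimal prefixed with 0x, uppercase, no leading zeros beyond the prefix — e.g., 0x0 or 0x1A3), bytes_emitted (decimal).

Answer: 1 0xF 3

Derivation:
After char 0 ('2'=54): chars_in_quartet=1 acc=0x36 bytes_emitted=0
After char 1 ('D'=3): chars_in_quartet=2 acc=0xD83 bytes_emitted=0
After char 2 ('w'=48): chars_in_quartet=3 acc=0x360F0 bytes_emitted=0
After char 3 ('D'=3): chars_in_quartet=4 acc=0xD83C03 -> emit D8 3C 03, reset; bytes_emitted=3
After char 4 ('P'=15): chars_in_quartet=1 acc=0xF bytes_emitted=3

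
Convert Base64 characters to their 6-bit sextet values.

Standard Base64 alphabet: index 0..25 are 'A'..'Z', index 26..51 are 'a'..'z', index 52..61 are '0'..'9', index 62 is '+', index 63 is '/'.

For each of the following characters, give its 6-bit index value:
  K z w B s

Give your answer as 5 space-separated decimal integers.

Answer: 10 51 48 1 44

Derivation:
'K': A..Z range, ord('K') − ord('A') = 10
'z': a..z range, 26 + ord('z') − ord('a') = 51
'w': a..z range, 26 + ord('w') − ord('a') = 48
'B': A..Z range, ord('B') − ord('A') = 1
's': a..z range, 26 + ord('s') − ord('a') = 44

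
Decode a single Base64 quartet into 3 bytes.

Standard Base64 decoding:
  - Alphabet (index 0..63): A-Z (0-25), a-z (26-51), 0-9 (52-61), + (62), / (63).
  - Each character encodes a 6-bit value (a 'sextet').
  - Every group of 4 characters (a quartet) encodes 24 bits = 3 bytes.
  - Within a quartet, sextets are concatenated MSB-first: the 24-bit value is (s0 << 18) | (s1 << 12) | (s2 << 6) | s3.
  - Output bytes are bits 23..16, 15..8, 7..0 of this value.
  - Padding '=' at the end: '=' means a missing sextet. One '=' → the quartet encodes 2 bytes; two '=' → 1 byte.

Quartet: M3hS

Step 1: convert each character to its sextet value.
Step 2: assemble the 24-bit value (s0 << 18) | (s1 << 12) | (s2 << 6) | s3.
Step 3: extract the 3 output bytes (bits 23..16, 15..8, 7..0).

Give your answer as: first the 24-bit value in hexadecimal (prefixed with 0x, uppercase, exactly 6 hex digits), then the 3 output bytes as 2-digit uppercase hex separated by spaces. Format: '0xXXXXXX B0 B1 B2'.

Sextets: M=12, 3=55, h=33, S=18
24-bit: (12<<18) | (55<<12) | (33<<6) | 18
      = 0x300000 | 0x037000 | 0x000840 | 0x000012
      = 0x337852
Bytes: (v>>16)&0xFF=33, (v>>8)&0xFF=78, v&0xFF=52

Answer: 0x337852 33 78 52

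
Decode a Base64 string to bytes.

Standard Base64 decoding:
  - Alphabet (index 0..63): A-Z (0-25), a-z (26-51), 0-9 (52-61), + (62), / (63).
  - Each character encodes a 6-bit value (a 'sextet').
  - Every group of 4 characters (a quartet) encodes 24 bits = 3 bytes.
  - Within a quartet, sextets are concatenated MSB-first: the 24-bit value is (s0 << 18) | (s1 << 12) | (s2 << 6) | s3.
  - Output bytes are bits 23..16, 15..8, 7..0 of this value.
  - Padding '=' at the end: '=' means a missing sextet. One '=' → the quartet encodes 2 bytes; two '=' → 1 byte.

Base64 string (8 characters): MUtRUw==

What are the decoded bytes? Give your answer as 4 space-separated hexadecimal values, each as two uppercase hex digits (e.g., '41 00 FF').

After char 0 ('M'=12): chars_in_quartet=1 acc=0xC bytes_emitted=0
After char 1 ('U'=20): chars_in_quartet=2 acc=0x314 bytes_emitted=0
After char 2 ('t'=45): chars_in_quartet=3 acc=0xC52D bytes_emitted=0
After char 3 ('R'=17): chars_in_quartet=4 acc=0x314B51 -> emit 31 4B 51, reset; bytes_emitted=3
After char 4 ('U'=20): chars_in_quartet=1 acc=0x14 bytes_emitted=3
After char 5 ('w'=48): chars_in_quartet=2 acc=0x530 bytes_emitted=3
Padding '==': partial quartet acc=0x530 -> emit 53; bytes_emitted=4

Answer: 31 4B 51 53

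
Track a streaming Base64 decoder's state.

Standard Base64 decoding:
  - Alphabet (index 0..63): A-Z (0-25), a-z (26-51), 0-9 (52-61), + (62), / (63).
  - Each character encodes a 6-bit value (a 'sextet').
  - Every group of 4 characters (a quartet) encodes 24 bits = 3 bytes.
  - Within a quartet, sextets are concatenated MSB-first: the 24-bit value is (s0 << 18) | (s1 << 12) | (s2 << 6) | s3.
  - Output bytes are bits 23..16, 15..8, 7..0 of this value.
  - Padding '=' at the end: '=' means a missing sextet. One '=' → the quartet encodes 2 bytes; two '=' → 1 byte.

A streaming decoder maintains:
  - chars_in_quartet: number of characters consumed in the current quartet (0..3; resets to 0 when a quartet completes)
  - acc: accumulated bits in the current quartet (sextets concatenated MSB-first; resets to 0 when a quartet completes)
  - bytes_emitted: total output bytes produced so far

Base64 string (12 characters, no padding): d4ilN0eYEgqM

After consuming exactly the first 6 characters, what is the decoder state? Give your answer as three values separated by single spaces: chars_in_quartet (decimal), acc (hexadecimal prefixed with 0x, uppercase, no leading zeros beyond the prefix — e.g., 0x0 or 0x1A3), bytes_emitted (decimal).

Answer: 2 0x374 3

Derivation:
After char 0 ('d'=29): chars_in_quartet=1 acc=0x1D bytes_emitted=0
After char 1 ('4'=56): chars_in_quartet=2 acc=0x778 bytes_emitted=0
After char 2 ('i'=34): chars_in_quartet=3 acc=0x1DE22 bytes_emitted=0
After char 3 ('l'=37): chars_in_quartet=4 acc=0x7788A5 -> emit 77 88 A5, reset; bytes_emitted=3
After char 4 ('N'=13): chars_in_quartet=1 acc=0xD bytes_emitted=3
After char 5 ('0'=52): chars_in_quartet=2 acc=0x374 bytes_emitted=3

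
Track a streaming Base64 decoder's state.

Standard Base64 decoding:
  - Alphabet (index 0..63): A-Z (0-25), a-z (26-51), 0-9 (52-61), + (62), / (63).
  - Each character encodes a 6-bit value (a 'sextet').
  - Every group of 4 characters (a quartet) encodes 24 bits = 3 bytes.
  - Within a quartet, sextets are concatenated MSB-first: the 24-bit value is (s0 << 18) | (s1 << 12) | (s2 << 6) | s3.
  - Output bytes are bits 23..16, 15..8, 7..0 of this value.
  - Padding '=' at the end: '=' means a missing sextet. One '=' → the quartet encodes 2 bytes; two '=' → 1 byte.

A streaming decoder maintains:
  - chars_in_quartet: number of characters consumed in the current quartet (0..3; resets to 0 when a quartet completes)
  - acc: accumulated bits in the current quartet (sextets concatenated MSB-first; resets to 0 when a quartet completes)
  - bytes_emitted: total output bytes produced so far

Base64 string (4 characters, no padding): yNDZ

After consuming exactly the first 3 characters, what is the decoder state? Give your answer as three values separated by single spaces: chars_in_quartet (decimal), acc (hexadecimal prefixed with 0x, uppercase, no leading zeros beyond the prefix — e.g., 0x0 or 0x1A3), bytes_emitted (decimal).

After char 0 ('y'=50): chars_in_quartet=1 acc=0x32 bytes_emitted=0
After char 1 ('N'=13): chars_in_quartet=2 acc=0xC8D bytes_emitted=0
After char 2 ('D'=3): chars_in_quartet=3 acc=0x32343 bytes_emitted=0

Answer: 3 0x32343 0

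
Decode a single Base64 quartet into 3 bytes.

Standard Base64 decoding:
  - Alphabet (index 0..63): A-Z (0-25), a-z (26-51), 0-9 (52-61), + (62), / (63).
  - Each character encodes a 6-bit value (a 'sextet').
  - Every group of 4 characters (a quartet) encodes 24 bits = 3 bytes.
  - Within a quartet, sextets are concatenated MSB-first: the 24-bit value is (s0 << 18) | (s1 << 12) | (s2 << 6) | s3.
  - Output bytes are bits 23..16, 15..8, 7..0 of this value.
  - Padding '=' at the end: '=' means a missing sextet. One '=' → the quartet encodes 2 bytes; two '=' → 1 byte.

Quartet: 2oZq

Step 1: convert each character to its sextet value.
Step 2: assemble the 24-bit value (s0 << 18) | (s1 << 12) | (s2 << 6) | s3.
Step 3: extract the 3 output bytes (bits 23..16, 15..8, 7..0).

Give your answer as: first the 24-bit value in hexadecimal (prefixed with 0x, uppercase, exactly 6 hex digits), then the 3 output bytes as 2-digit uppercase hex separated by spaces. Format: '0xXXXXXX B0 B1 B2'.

Sextets: 2=54, o=40, Z=25, q=42
24-bit: (54<<18) | (40<<12) | (25<<6) | 42
      = 0xD80000 | 0x028000 | 0x000640 | 0x00002A
      = 0xDA866A
Bytes: (v>>16)&0xFF=DA, (v>>8)&0xFF=86, v&0xFF=6A

Answer: 0xDA866A DA 86 6A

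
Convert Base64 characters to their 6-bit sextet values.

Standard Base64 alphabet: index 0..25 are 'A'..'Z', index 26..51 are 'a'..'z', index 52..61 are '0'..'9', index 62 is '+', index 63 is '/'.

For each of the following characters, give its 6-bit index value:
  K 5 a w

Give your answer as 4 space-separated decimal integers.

Answer: 10 57 26 48

Derivation:
'K': A..Z range, ord('K') − ord('A') = 10
'5': 0..9 range, 52 + ord('5') − ord('0') = 57
'a': a..z range, 26 + ord('a') − ord('a') = 26
'w': a..z range, 26 + ord('w') − ord('a') = 48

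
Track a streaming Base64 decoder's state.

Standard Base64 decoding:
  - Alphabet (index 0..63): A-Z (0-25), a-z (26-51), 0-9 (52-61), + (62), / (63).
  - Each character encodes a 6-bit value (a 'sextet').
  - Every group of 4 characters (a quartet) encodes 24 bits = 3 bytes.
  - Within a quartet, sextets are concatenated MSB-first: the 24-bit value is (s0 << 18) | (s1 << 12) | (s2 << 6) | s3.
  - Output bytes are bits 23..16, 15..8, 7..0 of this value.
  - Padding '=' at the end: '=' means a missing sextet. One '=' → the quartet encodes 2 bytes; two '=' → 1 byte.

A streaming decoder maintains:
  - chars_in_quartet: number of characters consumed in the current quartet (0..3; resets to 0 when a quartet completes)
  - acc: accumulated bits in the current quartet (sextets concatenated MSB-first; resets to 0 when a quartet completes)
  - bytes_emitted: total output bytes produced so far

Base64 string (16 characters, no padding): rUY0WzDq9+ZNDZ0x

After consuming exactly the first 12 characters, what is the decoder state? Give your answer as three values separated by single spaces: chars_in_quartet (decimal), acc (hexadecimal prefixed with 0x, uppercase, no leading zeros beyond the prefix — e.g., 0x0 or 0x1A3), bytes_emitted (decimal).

Answer: 0 0x0 9

Derivation:
After char 0 ('r'=43): chars_in_quartet=1 acc=0x2B bytes_emitted=0
After char 1 ('U'=20): chars_in_quartet=2 acc=0xAD4 bytes_emitted=0
After char 2 ('Y'=24): chars_in_quartet=3 acc=0x2B518 bytes_emitted=0
After char 3 ('0'=52): chars_in_quartet=4 acc=0xAD4634 -> emit AD 46 34, reset; bytes_emitted=3
After char 4 ('W'=22): chars_in_quartet=1 acc=0x16 bytes_emitted=3
After char 5 ('z'=51): chars_in_quartet=2 acc=0x5B3 bytes_emitted=3
After char 6 ('D'=3): chars_in_quartet=3 acc=0x16CC3 bytes_emitted=3
After char 7 ('q'=42): chars_in_quartet=4 acc=0x5B30EA -> emit 5B 30 EA, reset; bytes_emitted=6
After char 8 ('9'=61): chars_in_quartet=1 acc=0x3D bytes_emitted=6
After char 9 ('+'=62): chars_in_quartet=2 acc=0xF7E bytes_emitted=6
After char 10 ('Z'=25): chars_in_quartet=3 acc=0x3DF99 bytes_emitted=6
After char 11 ('N'=13): chars_in_quartet=4 acc=0xF7E64D -> emit F7 E6 4D, reset; bytes_emitted=9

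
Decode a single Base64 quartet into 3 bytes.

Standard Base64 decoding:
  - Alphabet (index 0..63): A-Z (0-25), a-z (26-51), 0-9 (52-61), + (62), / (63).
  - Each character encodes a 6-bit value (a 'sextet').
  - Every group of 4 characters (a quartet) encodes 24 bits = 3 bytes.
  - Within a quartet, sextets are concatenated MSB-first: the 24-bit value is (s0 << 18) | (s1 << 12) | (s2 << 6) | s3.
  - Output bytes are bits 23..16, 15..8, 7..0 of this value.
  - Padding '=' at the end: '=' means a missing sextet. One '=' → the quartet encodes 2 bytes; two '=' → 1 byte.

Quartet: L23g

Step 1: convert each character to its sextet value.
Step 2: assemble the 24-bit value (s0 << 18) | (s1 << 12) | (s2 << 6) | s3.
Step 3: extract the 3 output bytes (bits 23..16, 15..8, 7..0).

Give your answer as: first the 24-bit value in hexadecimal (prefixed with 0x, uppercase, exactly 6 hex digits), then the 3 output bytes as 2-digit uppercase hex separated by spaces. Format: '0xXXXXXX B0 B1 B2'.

Sextets: L=11, 2=54, 3=55, g=32
24-bit: (11<<18) | (54<<12) | (55<<6) | 32
      = 0x2C0000 | 0x036000 | 0x000DC0 | 0x000020
      = 0x2F6DE0
Bytes: (v>>16)&0xFF=2F, (v>>8)&0xFF=6D, v&0xFF=E0

Answer: 0x2F6DE0 2F 6D E0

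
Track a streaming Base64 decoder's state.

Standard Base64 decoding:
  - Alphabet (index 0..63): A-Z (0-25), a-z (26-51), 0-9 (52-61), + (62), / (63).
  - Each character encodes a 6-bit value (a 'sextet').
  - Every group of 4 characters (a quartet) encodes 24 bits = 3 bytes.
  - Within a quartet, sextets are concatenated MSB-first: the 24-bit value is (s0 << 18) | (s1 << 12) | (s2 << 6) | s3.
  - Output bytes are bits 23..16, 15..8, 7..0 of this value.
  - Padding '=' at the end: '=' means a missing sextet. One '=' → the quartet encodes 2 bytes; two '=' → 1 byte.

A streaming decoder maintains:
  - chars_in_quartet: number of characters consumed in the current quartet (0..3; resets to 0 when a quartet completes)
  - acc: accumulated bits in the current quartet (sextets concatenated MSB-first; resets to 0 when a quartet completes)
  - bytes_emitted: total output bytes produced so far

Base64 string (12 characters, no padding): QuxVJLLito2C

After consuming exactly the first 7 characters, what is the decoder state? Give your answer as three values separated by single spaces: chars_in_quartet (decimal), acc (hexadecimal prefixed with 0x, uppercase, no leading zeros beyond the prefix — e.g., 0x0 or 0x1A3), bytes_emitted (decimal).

After char 0 ('Q'=16): chars_in_quartet=1 acc=0x10 bytes_emitted=0
After char 1 ('u'=46): chars_in_quartet=2 acc=0x42E bytes_emitted=0
After char 2 ('x'=49): chars_in_quartet=3 acc=0x10BB1 bytes_emitted=0
After char 3 ('V'=21): chars_in_quartet=4 acc=0x42EC55 -> emit 42 EC 55, reset; bytes_emitted=3
After char 4 ('J'=9): chars_in_quartet=1 acc=0x9 bytes_emitted=3
After char 5 ('L'=11): chars_in_quartet=2 acc=0x24B bytes_emitted=3
After char 6 ('L'=11): chars_in_quartet=3 acc=0x92CB bytes_emitted=3

Answer: 3 0x92CB 3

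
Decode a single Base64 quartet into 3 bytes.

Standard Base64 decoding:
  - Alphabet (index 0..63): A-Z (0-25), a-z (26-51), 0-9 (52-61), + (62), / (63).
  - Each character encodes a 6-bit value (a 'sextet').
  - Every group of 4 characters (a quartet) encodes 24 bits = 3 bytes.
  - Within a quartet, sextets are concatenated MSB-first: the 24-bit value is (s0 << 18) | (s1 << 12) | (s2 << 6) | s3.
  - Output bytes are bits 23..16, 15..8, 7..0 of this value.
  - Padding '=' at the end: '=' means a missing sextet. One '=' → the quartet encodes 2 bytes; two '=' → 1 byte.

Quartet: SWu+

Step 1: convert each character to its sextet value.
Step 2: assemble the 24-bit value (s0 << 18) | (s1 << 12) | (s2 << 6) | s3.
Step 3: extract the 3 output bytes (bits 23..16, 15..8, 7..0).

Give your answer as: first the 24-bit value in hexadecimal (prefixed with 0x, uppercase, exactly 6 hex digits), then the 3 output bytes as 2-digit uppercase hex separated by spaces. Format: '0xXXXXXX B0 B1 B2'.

Answer: 0x496BBE 49 6B BE

Derivation:
Sextets: S=18, W=22, u=46, +=62
24-bit: (18<<18) | (22<<12) | (46<<6) | 62
      = 0x480000 | 0x016000 | 0x000B80 | 0x00003E
      = 0x496BBE
Bytes: (v>>16)&0xFF=49, (v>>8)&0xFF=6B, v&0xFF=BE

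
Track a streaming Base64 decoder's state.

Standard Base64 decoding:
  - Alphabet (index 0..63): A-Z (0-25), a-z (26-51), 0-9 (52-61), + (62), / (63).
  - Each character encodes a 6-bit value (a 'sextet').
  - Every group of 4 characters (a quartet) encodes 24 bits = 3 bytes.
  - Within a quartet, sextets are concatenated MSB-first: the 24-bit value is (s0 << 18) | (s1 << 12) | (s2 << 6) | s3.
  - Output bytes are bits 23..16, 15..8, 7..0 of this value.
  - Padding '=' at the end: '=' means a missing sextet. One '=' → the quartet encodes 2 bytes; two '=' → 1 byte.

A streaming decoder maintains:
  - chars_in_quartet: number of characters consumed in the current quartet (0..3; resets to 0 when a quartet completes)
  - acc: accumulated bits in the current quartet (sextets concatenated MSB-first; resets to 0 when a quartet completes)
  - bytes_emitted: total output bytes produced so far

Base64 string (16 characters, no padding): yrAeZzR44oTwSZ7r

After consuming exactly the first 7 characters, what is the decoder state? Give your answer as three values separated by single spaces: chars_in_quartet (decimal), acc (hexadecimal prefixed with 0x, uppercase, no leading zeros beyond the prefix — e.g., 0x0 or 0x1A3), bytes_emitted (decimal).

Answer: 3 0x19CD1 3

Derivation:
After char 0 ('y'=50): chars_in_quartet=1 acc=0x32 bytes_emitted=0
After char 1 ('r'=43): chars_in_quartet=2 acc=0xCAB bytes_emitted=0
After char 2 ('A'=0): chars_in_quartet=3 acc=0x32AC0 bytes_emitted=0
After char 3 ('e'=30): chars_in_quartet=4 acc=0xCAB01E -> emit CA B0 1E, reset; bytes_emitted=3
After char 4 ('Z'=25): chars_in_quartet=1 acc=0x19 bytes_emitted=3
After char 5 ('z'=51): chars_in_quartet=2 acc=0x673 bytes_emitted=3
After char 6 ('R'=17): chars_in_quartet=3 acc=0x19CD1 bytes_emitted=3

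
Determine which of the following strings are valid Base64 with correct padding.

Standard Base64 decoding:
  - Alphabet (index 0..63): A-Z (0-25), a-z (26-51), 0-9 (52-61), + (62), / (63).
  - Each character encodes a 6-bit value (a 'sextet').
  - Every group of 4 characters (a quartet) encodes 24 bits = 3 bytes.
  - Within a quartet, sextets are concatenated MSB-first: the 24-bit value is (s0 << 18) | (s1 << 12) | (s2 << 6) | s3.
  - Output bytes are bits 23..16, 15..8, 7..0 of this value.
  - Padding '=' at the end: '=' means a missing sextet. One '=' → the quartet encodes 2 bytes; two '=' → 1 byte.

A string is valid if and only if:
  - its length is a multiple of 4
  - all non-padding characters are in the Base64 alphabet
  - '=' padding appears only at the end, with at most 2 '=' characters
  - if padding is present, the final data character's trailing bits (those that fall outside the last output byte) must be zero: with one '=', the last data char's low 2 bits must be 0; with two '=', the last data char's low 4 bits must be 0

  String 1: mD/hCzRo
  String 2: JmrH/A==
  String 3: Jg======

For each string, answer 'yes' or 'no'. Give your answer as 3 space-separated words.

Answer: yes yes no

Derivation:
String 1: 'mD/hCzRo' → valid
String 2: 'JmrH/A==' → valid
String 3: 'Jg======' → invalid (6 pad chars (max 2))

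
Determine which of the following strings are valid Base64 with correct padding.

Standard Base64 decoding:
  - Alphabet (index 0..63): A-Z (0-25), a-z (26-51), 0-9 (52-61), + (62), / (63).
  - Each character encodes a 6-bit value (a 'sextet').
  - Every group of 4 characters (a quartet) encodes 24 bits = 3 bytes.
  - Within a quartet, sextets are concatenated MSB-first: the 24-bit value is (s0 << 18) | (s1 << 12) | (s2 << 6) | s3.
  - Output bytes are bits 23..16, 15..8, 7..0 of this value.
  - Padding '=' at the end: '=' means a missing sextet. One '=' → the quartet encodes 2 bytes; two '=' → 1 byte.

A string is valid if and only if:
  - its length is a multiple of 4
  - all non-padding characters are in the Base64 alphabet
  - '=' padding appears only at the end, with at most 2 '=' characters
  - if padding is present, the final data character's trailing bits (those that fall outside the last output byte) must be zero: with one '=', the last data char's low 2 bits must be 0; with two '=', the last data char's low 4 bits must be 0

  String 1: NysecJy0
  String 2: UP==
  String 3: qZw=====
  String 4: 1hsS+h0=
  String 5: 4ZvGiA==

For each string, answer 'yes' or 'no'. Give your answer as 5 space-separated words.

Answer: yes no no yes yes

Derivation:
String 1: 'NysecJy0' → valid
String 2: 'UP==' → invalid (bad trailing bits)
String 3: 'qZw=====' → invalid (5 pad chars (max 2))
String 4: '1hsS+h0=' → valid
String 5: '4ZvGiA==' → valid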